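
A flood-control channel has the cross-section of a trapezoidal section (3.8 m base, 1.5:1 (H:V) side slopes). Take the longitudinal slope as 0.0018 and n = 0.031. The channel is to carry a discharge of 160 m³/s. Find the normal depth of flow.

Manning's equation rearranged: A R^(2/3) = nQ / (1·√S) = 0.031 × 160 / (√0.0018) = 116.9.
Trying y = 3.84 m: A R^(2/3) = 59.83 — low.
Trying y = 6.18 m: A R^(2/3) = 171.6 — high.
Trying y = 5.21 m: A R^(2/3) = 116.7 — close enough.

y_n = 5.21 m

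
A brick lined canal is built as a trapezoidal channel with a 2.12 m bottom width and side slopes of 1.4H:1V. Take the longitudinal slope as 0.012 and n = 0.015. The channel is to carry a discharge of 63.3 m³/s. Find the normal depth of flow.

Manning's equation rearranged: A R^(2/3) = nQ / (1·√S) = 0.015 × 63.3 / (√0.012) = 8.668.
At y = 1.6 m: A R^(2/3) = 6.574 — too small.
At y = 2 m: A R^(2/3) = 10.44 — too large.
At y = 1.83 m: A R^(2/3) = 8.67 — close enough.

y_n = 1.83 m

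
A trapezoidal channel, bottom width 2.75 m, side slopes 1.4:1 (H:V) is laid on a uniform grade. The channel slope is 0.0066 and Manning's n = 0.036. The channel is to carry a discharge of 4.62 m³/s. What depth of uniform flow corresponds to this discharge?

y_n = 0.787 m

Manning's equation rearranged: A R^(2/3) = nQ / (1·√S) = 0.036 × 4.62 / (√0.0066) = 2.047.
At y = 0.545 m: A R^(2/3) = 1.063 — short.
At y = 0.96 m: A R^(2/3) = 2.947 — over.
At y = 0.787 m: A R^(2/3) = 2.048 — ≈ 2.047.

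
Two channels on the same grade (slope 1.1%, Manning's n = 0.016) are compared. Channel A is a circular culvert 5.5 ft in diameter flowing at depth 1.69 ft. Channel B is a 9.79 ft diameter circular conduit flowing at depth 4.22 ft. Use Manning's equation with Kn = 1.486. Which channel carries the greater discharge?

Channel A: For a circular section of diameter D = 5.5 ft at depth y = 1.69 ft, the central angle is θ = 2 arccos(1 − 2y/D) = 2.35 rad. Then A = (D²/8)(θ − sin θ) = 6.197 ft² and P = Dθ/2 = 6.463 ft. Hydraulic radius R = A/P = 6.197/6.463 = 0.9588 ft. Q_A = (1.486/0.016)·6.197·0.9588^(2/3)·√0.011 = 58.69 ft³/s.
Channel B: For a circular section of diameter D = 9.79 ft at depth y = 4.22 ft, the central angle is θ = 2 arccos(1 − 2y/D) = 2.865 rad. Then A = (D²/8)(θ − sin θ) = 31.05 ft² and P = Dθ/2 = 14.02 ft. Hydraulic radius R = A/P = 31.05/14.02 = 2.214 ft. Q_B = (1.486/0.016)·31.05·2.214^(2/3)·√0.011 = 513.8 ft³/s.
Q_A = 58.69 ft³/s vs Q_B = 513.8 ft³/s, so channel B carries more.

channel B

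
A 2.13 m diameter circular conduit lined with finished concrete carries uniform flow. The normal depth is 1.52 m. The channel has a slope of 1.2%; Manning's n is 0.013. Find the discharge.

For a circular section of diameter D = 2.13 m at depth y = 1.52 m, the central angle is θ = 2 arccos(1 − 2y/D) = 4.024 rad. Then A = (D²/8)(θ − sin θ) = 2.72 m² and P = Dθ/2 = 4.286 m.
Hydraulic radius R = A/P = 2.72/4.286 = 0.6347 m.
Manning's equation: Q = (1/n) A R^(2/3) S^(1/2) = (1/0.013) × 2.72 × 0.6347^(2/3) × 0.012^(1/2) = 16.9 m³/s.

Q = 16.9 m³/s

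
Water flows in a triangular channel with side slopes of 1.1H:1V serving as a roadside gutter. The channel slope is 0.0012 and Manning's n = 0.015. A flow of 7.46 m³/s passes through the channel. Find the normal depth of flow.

y_n = 1.92 m

Manning's equation rearranged: A R^(2/3) = nQ / (1·√S) = 0.015 × 7.46 / (√0.0012) = 3.23.
At y = 1.37 m: A R^(2/3) = 1.312 — short.
At y = 2.36 m: A R^(2/3) = 5.597 — over.
At y = 1.92 m: A R^(2/3) = 3.228 — close enough.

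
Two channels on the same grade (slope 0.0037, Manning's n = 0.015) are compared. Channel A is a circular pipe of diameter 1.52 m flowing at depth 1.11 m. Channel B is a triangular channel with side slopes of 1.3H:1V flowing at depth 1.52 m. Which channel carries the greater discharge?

channel B

Channel A: For a circular section of diameter D = 1.52 m at depth y = 1.11 m, the central angle is θ = 2 arccos(1 − 2y/D) = 4.099 rad. Then A = (D²/8)(θ − sin θ) = 1.42 m² and P = Dθ/2 = 3.115 m. Hydraulic radius R = A/P = 1.42/3.115 = 0.4558 m. Q_A = (1/0.015)·1.42·0.4558^(2/3)·√0.0037 = 3.41 m³/s.
Channel B: For a triangular section with side slope z = 1.3: A = zy² = 1.3×1.52² = 3.004 m²; P = 2y√(1+z²) = 2×1.52×1.64 = 4.986 m. Hydraulic radius R = A/P = 3.004/4.986 = 0.6024 m. Q_B = (1/0.015)·3.004·0.6024^(2/3)·√0.0037 = 8.687 m³/s.
Q_A = 3.41 m³/s vs Q_B = 8.687 m³/s, so channel B carries more.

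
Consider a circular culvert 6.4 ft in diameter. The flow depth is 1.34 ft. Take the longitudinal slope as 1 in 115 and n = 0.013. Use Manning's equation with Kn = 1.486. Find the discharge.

Q = 45.1 ft³/s

For a circular section of diameter D = 6.4 ft at depth y = 1.34 ft, the central angle is θ = 2 arccos(1 − 2y/D) = 1.901 rad. Then A = (D²/8)(θ − sin θ) = 4.89 ft² and P = Dθ/2 = 6.083 ft.
Hydraulic radius R = A/P = 4.89/6.083 = 0.8039 ft.
Manning's equation: Q = (1.486/n) A R^(2/3) S^(1/2) = (1.486/0.013) × 4.89 × 0.8039^(2/3) × 0.008696^(1/2) = 45.1 ft³/s.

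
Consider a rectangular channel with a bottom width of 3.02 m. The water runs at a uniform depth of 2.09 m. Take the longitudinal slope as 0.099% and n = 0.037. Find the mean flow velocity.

Flow area A = b·y = 3.02 × 2.09 = 6.312 m². Wetted perimeter P = b + 2y = 3.02 + 2×2.09 = 7.2 m.
Hydraulic radius R = A/P = 6.312/7.2 = 0.8766 m.
From Manning's equation, V = (1/n) R^(2/3) S^(1/2) = (1/0.037) × 0.8766^(2/3) × 0.00099^(1/2) = 0.779 m/s.

V = 0.779 m/s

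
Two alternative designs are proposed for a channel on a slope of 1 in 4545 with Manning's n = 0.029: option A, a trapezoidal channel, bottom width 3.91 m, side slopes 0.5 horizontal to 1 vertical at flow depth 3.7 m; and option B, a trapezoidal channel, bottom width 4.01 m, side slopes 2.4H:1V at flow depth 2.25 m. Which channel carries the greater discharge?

channel A

Channel A: With bottom width b = 3.91 m and side slope z = 0.5: A = (b + zy)y = (3.91 + 0.5×3.7)×3.7 = 21.31 m²; P = b + 2y√(1+z²) = 3.91 + 2×3.7×1.118 = 12.18 m. Hydraulic radius R = A/P = 21.31/12.18 = 1.749 m. Q_A = (1/0.029)·21.31·1.749^(2/3)·√0.00022 = 15.83 m³/s.
Channel B: With bottom width b = 4.01 m and side slope z = 2.4: A = (b + zy)y = (4.01 + 2.4×2.25)×2.25 = 21.17 m²; P = b + 2y√(1+z²) = 4.01 + 2×2.25×2.6 = 15.71 m. Hydraulic radius R = A/P = 21.17/15.71 = 1.348 m. Q_B = (1/0.029)·21.17·1.348^(2/3)·√0.00022 = 13.21 m³/s.
Q_A = 15.83 m³/s vs Q_B = 13.21 m³/s, so channel A carries more.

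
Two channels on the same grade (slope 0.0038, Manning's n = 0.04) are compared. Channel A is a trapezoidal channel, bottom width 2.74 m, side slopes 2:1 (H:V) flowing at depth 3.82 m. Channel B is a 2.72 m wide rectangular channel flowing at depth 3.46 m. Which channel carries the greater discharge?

channel A

Channel A: With bottom width b = 2.74 m and side slope z = 2: A = (b + zy)y = (2.74 + 2×3.82)×3.82 = 39.65 m²; P = b + 2y√(1+z²) = 2.74 + 2×3.82×2.236 = 19.82 m. Hydraulic radius R = A/P = 39.65/19.82 = 2 m. Q_A = (1/0.04)·39.65·2^(2/3)·√0.0038 = 97.01 m³/s.
Channel B: Flow area A = b·y = 2.72 × 3.46 = 9.411 m². Wetted perimeter P = b + 2y = 2.72 + 2×3.46 = 9.64 m. Hydraulic radius R = A/P = 9.411/9.64 = 0.9763 m. Q_B = (1/0.04)·9.411·0.9763^(2/3)·√0.0038 = 14.27 m³/s.
Q_A = 97.01 m³/s vs Q_B = 14.27 m³/s, so channel A carries more.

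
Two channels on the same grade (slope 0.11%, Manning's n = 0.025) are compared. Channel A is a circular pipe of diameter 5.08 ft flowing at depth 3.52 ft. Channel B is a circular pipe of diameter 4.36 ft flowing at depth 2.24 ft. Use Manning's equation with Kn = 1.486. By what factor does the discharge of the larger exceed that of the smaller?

2.37

Channel A: For a circular section of diameter D = 5.08 ft at depth y = 3.52 ft, the central angle is θ = 2 arccos(1 − 2y/D) = 3.934 rad. Then A = (D²/8)(θ − sin θ) = 14.99 ft² and P = Dθ/2 = 9.992 ft. Hydraulic radius R = A/P = 14.99/9.992 = 1.5 ft. Q_A = (1.486/0.025)·14.99·1.5^(2/3)·√0.0011 = 38.71 ft³/s.
Channel B: For a circular section of diameter D = 4.36 ft at depth y = 2.24 ft, the central angle is θ = 2 arccos(1 − 2y/D) = 3.197 rad. Then A = (D²/8)(θ − sin θ) = 7.727 ft² and P = Dθ/2 = 6.969 ft. Hydraulic radius R = A/P = 7.727/6.969 = 1.109 ft. Q_B = (1.486/0.025)·7.727·1.109^(2/3)·√0.0011 = 16.32 ft³/s.
The larger discharge is 38.71 ft³/s and the smaller is 16.32 ft³/s; the ratio is 2.37.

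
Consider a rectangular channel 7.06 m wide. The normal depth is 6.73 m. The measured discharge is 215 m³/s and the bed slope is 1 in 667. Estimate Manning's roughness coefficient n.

n = 0.015

Flow area A = b·y = 7.06 × 6.73 = 47.51 m². Wetted perimeter P = b + 2y = 7.06 + 2×6.73 = 20.52 m.
Hydraulic radius R = A/P = 47.51/20.52 = 2.315 m.
Rearranging Manning's equation: n = (1/Q) A R^(2/3) S^(1/2) = (1/215) × 47.51 × 2.315^(2/3) × √0.001499 = 0.015.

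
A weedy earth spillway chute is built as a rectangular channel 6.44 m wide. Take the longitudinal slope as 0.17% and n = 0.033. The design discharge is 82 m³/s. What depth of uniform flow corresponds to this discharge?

y_n = 6.18 m

Manning's equation rearranged: A R^(2/3) = nQ / (1·√S) = 0.033 × 82 / (√0.0017) = 65.63.
Trying y = 5.01 m: A R^(2/3) = 50.53 — low.
Trying y = 6.73 m: A R^(2/3) = 72.82 — high.
Trying y = 6.18 m: A R^(2/3) = 65.62 — ≈ 65.63.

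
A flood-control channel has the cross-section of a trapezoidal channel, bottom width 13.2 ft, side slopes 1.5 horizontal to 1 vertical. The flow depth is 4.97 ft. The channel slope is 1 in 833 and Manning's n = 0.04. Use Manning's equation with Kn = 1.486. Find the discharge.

With bottom width b = 13.2 ft and side slope z = 1.5: A = (b + zy)y = (13.2 + 1.5×4.97)×4.97 = 102.7 ft²; P = b + 2y√(1+z²) = 13.2 + 2×4.97×1.803 = 31.12 ft.
Hydraulic radius R = A/P = 102.7/31.12 = 3.299 ft.
Manning's equation: Q = (1.486/n) A R^(2/3) S^(1/2) = (1.486/0.04) × 102.7 × 3.299^(2/3) × 0.0012^(1/2) = 293 ft³/s.

Q = 293 ft³/s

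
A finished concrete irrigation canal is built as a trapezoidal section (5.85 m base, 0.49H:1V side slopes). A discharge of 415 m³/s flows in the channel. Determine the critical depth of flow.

y_c = 6.61 m

At critical depth, Q² T / (g A³) = 1, i.e. A³/T = Q²/g = 415²/9.81 = 17560.
Trying y = 7.15 m: A³/T = 23260 — high.
Trying y = 5.23 m: A³/T = 7761 — low.
Trying y = 6.61 m: A³/T = 17590 — ≈ 17560.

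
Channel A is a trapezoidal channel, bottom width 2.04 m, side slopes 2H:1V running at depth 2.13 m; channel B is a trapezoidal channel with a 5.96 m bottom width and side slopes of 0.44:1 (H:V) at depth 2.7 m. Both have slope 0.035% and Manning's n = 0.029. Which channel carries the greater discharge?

channel B

Channel A: With bottom width b = 2.04 m and side slope z = 2: A = (b + zy)y = (2.04 + 2×2.13)×2.13 = 13.42 m²; P = b + 2y√(1+z²) = 2.04 + 2×2.13×2.236 = 11.57 m. Hydraulic radius R = A/P = 13.42/11.57 = 1.16 m. Q_A = (1/0.029)·13.42·1.16^(2/3)·√0.00035 = 9.558 m³/s.
Channel B: With bottom width b = 5.96 m and side slope z = 0.44: A = (b + zy)y = (5.96 + 0.44×2.7)×2.7 = 19.3 m²; P = b + 2y√(1+z²) = 5.96 + 2×2.7×1.093 = 11.86 m. Hydraulic radius R = A/P = 19.3/11.86 = 1.627 m. Q_B = (1/0.029)·19.3·1.627^(2/3)·√0.00035 = 17.23 m³/s.
Q_A = 9.558 m³/s vs Q_B = 17.23 m³/s, so channel B carries more.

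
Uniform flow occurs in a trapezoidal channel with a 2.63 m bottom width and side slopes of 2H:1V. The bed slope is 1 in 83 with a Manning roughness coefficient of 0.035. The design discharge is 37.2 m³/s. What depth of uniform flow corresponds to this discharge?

Manning's equation rearranged: A R^(2/3) = nQ / (1·√S) = 0.035 × 37.2 / (√0.01205) = 11.86.
Try y = 1.6 m: A R^(2/3) = 9.035 — low.
Try y = 2 m: A R^(2/3) = 14.52 — high.
Try y = 1.82 m: A R^(2/3) = 11.86 — matches.

y_n = 1.82 m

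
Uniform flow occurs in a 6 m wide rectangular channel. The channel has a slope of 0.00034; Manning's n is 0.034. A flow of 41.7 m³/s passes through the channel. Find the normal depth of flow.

y_n = 7.68 m

Manning's equation rearranged: A R^(2/3) = nQ / (1·√S) = 0.034 × 41.7 / (√0.00034) = 76.89.
Trying y = 9.41 m: A R^(2/3) = 97.66 — over.
Trying y = 5.34 m: A R^(2/3) = 49.51 — short.
Trying y = 7.68 m: A R^(2/3) = 76.93 — close enough.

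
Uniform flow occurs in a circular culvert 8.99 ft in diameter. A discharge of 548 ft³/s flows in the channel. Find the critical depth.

At critical depth, Q² T / (g A³) = 1, i.e. A³/T = Q²/g = 548²/32.2 = 9326.
At y = 4.45 ft: A³/T = 3422 — too small.
At y = 6.86 ft: A³/T = 18360 — too large.
At y = 5.78 ft: A³/T = 9314 — ≈ 9326.

y_c = 5.78 ft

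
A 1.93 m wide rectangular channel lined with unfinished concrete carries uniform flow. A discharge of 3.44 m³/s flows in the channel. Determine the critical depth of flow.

For a rectangular channel, critical depth y_c = (q²/g)^(1/3) where q = Q/b = 3.44/1.93 = 1.782 m²/s.
So y_c = (1.782²/9.81)^(1/3) = 0.687 m.

y_c = 0.687 m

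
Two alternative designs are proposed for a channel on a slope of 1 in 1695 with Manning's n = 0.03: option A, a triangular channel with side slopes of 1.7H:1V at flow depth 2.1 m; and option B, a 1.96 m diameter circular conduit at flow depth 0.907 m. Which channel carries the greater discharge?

channel A

Channel A: For a triangular section with side slope z = 1.7: A = zy² = 1.7×2.1² = 7.497 m²; P = 2y√(1+z²) = 2×2.1×1.972 = 8.284 m. Hydraulic radius R = A/P = 7.497/8.284 = 0.905 m. Q_A = (1/0.03)·7.497·0.905^(2/3)·√0.00059 = 5.679 m³/s.
Channel B: For a circular section of diameter D = 1.96 m at depth y = 0.907 m, the central angle is θ = 2 arccos(1 − 2y/D) = 2.992 rad. Then A = (D²/8)(θ − sin θ) = 1.366 m² and P = Dθ/2 = 2.933 m. Hydraulic radius R = A/P = 1.366/2.933 = 0.4657 m. Q_B = (1/0.03)·1.366·0.4657^(2/3)·√0.00059 = 0.6643 m³/s.
Q_A = 5.679 m³/s vs Q_B = 0.6643 m³/s, so channel A carries more.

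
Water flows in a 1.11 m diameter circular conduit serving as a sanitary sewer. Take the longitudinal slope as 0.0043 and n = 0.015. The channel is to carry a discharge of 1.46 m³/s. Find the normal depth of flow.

Manning's equation rearranged: A R^(2/3) = nQ / (1·√S) = 0.015 × 1.46 / (√0.0043) = 0.334.
Try y = 0.838 m: A R^(2/3) = 0.3783 — too large.
Try y = 0.661 m: A R^(2/3) = 0.2734 — too small.
Try y = 0.759 m: A R^(2/3) = 0.3341 — matches.

y_n = 0.759 m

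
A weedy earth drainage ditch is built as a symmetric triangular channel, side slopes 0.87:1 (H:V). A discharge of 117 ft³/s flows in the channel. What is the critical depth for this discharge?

y_c = 4.07 ft

At critical depth, Q² T / (g A³) = 1, i.e. A³/T = Q²/g = 117²/32.2 = 425.1.
At y = 4.61 ft: A³/T = 788 — over.
At y = 3.14 ft: A³/T = 115.5 — short.
At y = 4.07 ft: A³/T = 422.6 — close enough.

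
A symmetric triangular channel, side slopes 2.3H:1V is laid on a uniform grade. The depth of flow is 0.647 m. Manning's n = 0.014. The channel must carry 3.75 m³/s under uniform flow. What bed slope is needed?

For a triangular section with side slope z = 2.3: A = zy² = 2.3×0.647² = 0.9628 m²; P = 2y√(1+z²) = 2×0.647×2.508 = 3.245 m.
Hydraulic radius R = A/P = 0.9628/3.245 = 0.2967 m.
From Manning's equation, S = [nQ / (1 A R^(2/3))]² = [0.014 × 3.75 / (1 × 0.9628 × 0.2967^(2/3))]² = 0.015.

S = 0.015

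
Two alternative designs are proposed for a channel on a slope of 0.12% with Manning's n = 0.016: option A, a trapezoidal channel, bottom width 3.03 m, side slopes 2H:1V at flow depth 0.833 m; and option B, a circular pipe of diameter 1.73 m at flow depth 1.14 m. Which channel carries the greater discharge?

channel A

Channel A: With bottom width b = 3.03 m and side slope z = 2: A = (b + zy)y = (3.03 + 2×0.833)×0.833 = 3.912 m²; P = b + 2y√(1+z²) = 3.03 + 2×0.833×2.236 = 6.755 m. Hydraulic radius R = A/P = 3.912/6.755 = 0.5791 m. Q_A = (1/0.016)·3.912·0.5791^(2/3)·√0.0012 = 5.884 m³/s.
Channel B: For a circular section of diameter D = 1.73 m at depth y = 1.14 m, the central angle is θ = 2 arccos(1 − 2y/D) = 3.789 rad. Then A = (D²/8)(θ − sin θ) = 1.643 m² and P = Dθ/2 = 3.277 m. Hydraulic radius R = A/P = 1.643/3.277 = 0.5013 m. Q_B = (1/0.016)·1.643·0.5013^(2/3)·√0.0012 = 2.245 m³/s.
Q_A = 5.884 m³/s vs Q_B = 2.245 m³/s, so channel A carries more.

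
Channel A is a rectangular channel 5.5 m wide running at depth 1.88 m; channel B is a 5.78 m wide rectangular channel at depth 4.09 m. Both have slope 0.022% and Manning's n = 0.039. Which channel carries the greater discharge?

channel B

Channel A: Flow area A = b·y = 5.5 × 1.88 = 10.34 m². Wetted perimeter P = b + 2y = 5.5 + 2×1.88 = 9.26 m. Hydraulic radius R = A/P = 10.34/9.26 = 1.117 m. Q_A = (1/0.039)·10.34·1.117^(2/3)·√0.00022 = 4.233 m³/s.
Channel B: Flow area A = b·y = 5.78 × 4.09 = 23.64 m². Wetted perimeter P = b + 2y = 5.78 + 2×4.09 = 13.96 m. Hydraulic radius R = A/P = 23.64/13.96 = 1.693 m. Q_B = (1/0.039)·23.64·1.693^(2/3)·√0.00022 = 12.77 m³/s.
Q_A = 4.233 m³/s vs Q_B = 12.77 m³/s, so channel B carries more.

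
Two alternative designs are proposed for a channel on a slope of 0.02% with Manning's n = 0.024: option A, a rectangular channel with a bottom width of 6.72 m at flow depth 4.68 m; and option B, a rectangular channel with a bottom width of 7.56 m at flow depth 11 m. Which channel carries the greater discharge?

channel B

Channel A: Flow area A = b·y = 6.72 × 4.68 = 31.45 m². Wetted perimeter P = b + 2y = 6.72 + 2×4.68 = 16.08 m. Hydraulic radius R = A/P = 31.45/16.08 = 1.956 m. Q_A = (1/0.024)·31.45·1.956^(2/3)·√0.0002 = 28.98 m³/s.
Channel B: Flow area A = b·y = 7.56 × 11 = 83.16 m². Wetted perimeter P = b + 2y = 7.56 + 2×11 = 29.56 m. Hydraulic radius R = A/P = 83.16/29.56 = 2.813 m. Q_B = (1/0.024)·83.16·2.813^(2/3)·√0.0002 = 97.65 m³/s.
Q_A = 28.98 m³/s vs Q_B = 97.65 m³/s, so channel B carries more.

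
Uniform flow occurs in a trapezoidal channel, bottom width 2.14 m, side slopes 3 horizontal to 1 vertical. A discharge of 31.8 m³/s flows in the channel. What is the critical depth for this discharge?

y_c = 1.55 m

At critical depth, Q² T / (g A³) = 1, i.e. A³/T = Q²/g = 31.8²/9.81 = 103.1.
At y = 1.86 m: A³/T = 222.6 — too large.
At y = 1.25 m: A³/T = 41.4 — too small.
At y = 1.55 m: A³/T = 101.9 — ≈ 103.1.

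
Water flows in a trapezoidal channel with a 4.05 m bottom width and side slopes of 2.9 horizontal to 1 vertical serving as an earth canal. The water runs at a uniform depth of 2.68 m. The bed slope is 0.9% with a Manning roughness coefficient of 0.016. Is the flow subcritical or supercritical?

With bottom width b = 4.05 m and side slope z = 2.9: A = (b + zy)y = (4.05 + 2.9×2.68)×2.68 = 31.68 m²; P = b + 2y√(1+z²) = 4.05 + 2×2.68×3.068 = 20.49 m.
Hydraulic radius R = A/P = 31.68/20.49 = 1.546 m.
V = (1/n) R^(2/3) √S = (1/0.016) × 1.546^(2/3) × √0.009 = 7.928 m/s. Hydraulic depth D_h = A/T = 31.68/19.59 = 1.617 m.
Froude number Fr = V/√(g·D_h) = 7.928/√(9.81×1.617) = 1.99, which is greater than 1, so the flow is supercritical.

supercritical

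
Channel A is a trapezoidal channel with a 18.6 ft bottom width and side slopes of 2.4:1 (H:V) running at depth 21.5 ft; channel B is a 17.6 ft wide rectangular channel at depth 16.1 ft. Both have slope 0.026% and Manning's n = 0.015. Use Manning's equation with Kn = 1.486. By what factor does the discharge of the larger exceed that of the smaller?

Channel A: With bottom width b = 18.6 ft and side slope z = 2.4: A = (b + zy)y = (18.6 + 2.4×21.5)×21.5 = 1509 ft²; P = b + 2y√(1+z²) = 18.6 + 2×21.5×2.6 = 130.4 ft. Hydraulic radius R = A/P = 1509/130.4 = 11.57 ft. Q_A = (1.486/0.015)·1509·11.57^(2/3)·√0.00026 = 12340 ft³/s.
Channel B: Flow area A = b·y = 17.6 × 16.1 = 283.4 ft². Wetted perimeter P = b + 2y = 17.6 + 2×16.1 = 49.8 ft. Hydraulic radius R = A/P = 283.4/49.8 = 5.69 ft. Q_B = (1.486/0.015)·283.4·5.69^(2/3)·√0.00026 = 1443 ft³/s.
The larger discharge is 12340 ft³/s and the smaller is 1443 ft³/s; the ratio is 8.55.

8.55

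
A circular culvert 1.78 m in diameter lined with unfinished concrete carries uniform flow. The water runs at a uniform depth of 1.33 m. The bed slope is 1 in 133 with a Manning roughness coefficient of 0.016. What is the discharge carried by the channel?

Q = 7.14 m³/s

For a circular section of diameter D = 1.78 m at depth y = 1.33 m, the central angle is θ = 2 arccos(1 − 2y/D) = 4.176 rad. Then A = (D²/8)(θ − sin θ) = 1.994 m² and P = Dθ/2 = 3.716 m.
Hydraulic radius R = A/P = 1.994/3.716 = 0.5366 m.
Manning's equation: Q = (1/n) A R^(2/3) S^(1/2) = (1/0.016) × 1.994 × 0.5366^(2/3) × 0.007519^(1/2) = 7.14 m³/s.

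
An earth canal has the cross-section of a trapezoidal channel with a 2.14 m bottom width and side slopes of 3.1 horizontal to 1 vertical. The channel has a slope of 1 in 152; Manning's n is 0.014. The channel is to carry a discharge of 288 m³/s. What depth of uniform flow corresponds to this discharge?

Manning's equation rearranged: A R^(2/3) = nQ / (1·√S) = 0.014 × 288 / (√0.006579) = 49.71.
Try y = 3.71 m: A R^(2/3) = 78.28 — too large.
Try y = 2.42 m: A R^(2/3) = 27.84 — too small.
Try y = 3.08 m: A R^(2/3) = 49.68 — ≈ 49.71.

y_n = 3.08 m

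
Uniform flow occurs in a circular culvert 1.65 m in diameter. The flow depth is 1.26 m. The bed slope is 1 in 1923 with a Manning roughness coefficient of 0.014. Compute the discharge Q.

For a circular section of diameter D = 1.65 m at depth y = 1.26 m, the central angle is θ = 2 arccos(1 − 2y/D) = 4.252 rad. Then A = (D²/8)(θ − sin θ) = 1.752 m² and P = Dθ/2 = 3.508 m.
Hydraulic radius R = A/P = 1.752/3.508 = 0.4994 m.
Manning's equation: Q = (1/n) A R^(2/3) S^(1/2) = (1/0.014) × 1.752 × 0.4994^(2/3) × 0.00052^(1/2) = 1.8 m³/s.

Q = 1.8 m³/s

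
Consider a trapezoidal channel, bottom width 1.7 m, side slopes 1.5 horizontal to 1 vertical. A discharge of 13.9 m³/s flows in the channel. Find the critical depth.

At critical depth, Q² T / (g A³) = 1, i.e. A³/T = Q²/g = 13.9²/9.81 = 19.7.
Try y = 1.17 m: A³/T = 12.68 — too small.
Try y = 1.56 m: A³/T = 39.24 — too large.
Try y = 1.31 m: A³/T = 19.66 — matches.

y_c = 1.31 m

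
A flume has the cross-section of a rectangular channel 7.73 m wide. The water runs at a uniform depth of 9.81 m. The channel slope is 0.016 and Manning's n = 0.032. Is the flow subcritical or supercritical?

subcritical

Flow area A = b·y = 7.73 × 9.81 = 75.83 m². Wetted perimeter P = b + 2y = 7.73 + 2×9.81 = 27.35 m.
Hydraulic radius R = A/P = 75.83/27.35 = 2.773 m.
V = (1/n) R^(2/3) √S = (1/0.032) × 2.773^(2/3) × √0.016 = 7.801 m/s. Hydraulic depth D_h = A/T = 75.83/7.73 = 9.81 m.
Froude number Fr = V/√(g·D_h) = 7.801/√(9.81×9.81) = 0.795, which is less than 1, so the flow is subcritical.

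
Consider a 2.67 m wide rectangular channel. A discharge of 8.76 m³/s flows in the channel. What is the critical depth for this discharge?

y_c = 1.03 m

For a rectangular channel, critical depth y_c = (q²/g)^(1/3) where q = Q/b = 8.76/2.67 = 3.281 m²/s.
So y_c = (3.281²/9.81)^(1/3) = 1.03 m.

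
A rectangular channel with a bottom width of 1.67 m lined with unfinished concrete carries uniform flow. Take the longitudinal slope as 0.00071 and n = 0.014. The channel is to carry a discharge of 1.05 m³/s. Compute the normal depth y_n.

y_n = 0.647 m

Manning's equation rearranged: A R^(2/3) = nQ / (1·√S) = 0.014 × 1.05 / (√0.00071) = 0.5517.
At y = 0.744 m: A R^(2/3) = 0.6671 — high.
At y = 0.523 m: A R^(2/3) = 0.41 — low.
At y = 0.647 m: A R^(2/3) = 0.5514 — matches.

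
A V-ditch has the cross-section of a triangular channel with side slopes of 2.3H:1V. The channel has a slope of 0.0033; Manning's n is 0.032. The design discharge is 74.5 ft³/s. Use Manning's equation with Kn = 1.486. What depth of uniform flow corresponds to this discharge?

Manning's equation rearranged: A R^(2/3) = nQ / (1.486·√S) = 0.032 × 74.5 / (1.486 × √0.0033) = 27.93.
Trying y = 3.7 ft: A R^(2/3) = 44.79 — over.
Trying y = 2.47 ft: A R^(2/3) = 15.25 — short.
Trying y = 3.1 ft: A R^(2/3) = 27.94 — close enough.

y_n = 3.1 ft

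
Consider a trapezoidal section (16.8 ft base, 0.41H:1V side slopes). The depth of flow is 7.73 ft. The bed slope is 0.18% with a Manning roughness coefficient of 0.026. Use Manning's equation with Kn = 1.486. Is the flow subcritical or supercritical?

With bottom width b = 16.8 ft and side slope z = 0.41: A = (b + zy)y = (16.8 + 0.41×7.73)×7.73 = 154.4 ft²; P = b + 2y√(1+z²) = 16.8 + 2×7.73×1.081 = 33.51 ft.
Hydraulic radius R = A/P = 154.4/33.51 = 4.607 ft.
V = (1.486/n) R^(2/3) √S = (1.486/0.026) × 4.607^(2/3) × √0.0018 = 6.713 ft/s. Hydraulic depth D_h = A/T = 154.4/23.14 = 6.671 ft.
Froude number Fr = V/√(g·D_h) = 6.713/√(32.2×6.671) = 0.458, which is less than 1, so the flow is subcritical.

subcritical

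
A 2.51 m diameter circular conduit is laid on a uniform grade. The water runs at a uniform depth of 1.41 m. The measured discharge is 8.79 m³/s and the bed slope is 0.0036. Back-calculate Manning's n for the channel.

For a circular section of diameter D = 2.51 m at depth y = 1.41 m, the central angle is θ = 2 arccos(1 − 2y/D) = 3.389 rad. Then A = (D²/8)(θ − sin θ) = 2.862 m² and P = Dθ/2 = 4.253 m.
Hydraulic radius R = A/P = 2.862/4.253 = 0.6729 m.
Rearranging Manning's equation: n = (1/Q) A R^(2/3) S^(1/2) = (1/8.79) × 2.862 × 0.6729^(2/3) × √0.0036 = 0.015.

n = 0.015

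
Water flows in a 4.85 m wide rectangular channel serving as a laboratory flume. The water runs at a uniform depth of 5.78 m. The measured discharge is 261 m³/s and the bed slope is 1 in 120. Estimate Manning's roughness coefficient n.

Flow area A = b·y = 4.85 × 5.78 = 28.03 m². Wetted perimeter P = b + 2y = 4.85 + 2×5.78 = 16.41 m.
Hydraulic radius R = A/P = 28.03/16.41 = 1.708 m.
Rearranging Manning's equation: n = (1/Q) A R^(2/3) S^(1/2) = (1/261) × 28.03 × 1.708^(2/3) × √0.008333 = 0.014.

n = 0.014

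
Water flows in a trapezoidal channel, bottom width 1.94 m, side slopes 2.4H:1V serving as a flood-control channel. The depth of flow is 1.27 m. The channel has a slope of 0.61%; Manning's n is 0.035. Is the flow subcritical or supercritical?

With bottom width b = 1.94 m and side slope z = 2.4: A = (b + zy)y = (1.94 + 2.4×1.27)×1.27 = 6.335 m²; P = b + 2y√(1+z²) = 1.94 + 2×1.27×2.6 = 8.544 m.
Hydraulic radius R = A/P = 6.335/8.544 = 0.7414 m.
V = (1/n) R^(2/3) √S = (1/0.035) × 0.7414^(2/3) × √0.0061 = 1.828 m/s. Hydraulic depth D_h = A/T = 6.335/8.036 = 0.7883 m.
Froude number Fr = V/√(g·D_h) = 1.828/√(9.81×0.7883) = 0.657, which is less than 1, so the flow is subcritical.

subcritical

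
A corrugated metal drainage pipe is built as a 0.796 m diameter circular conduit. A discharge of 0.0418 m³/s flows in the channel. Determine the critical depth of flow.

y_c = 0.119 m

At critical depth, Q² T / (g A³) = 1, i.e. A³/T = Q²/g = 0.0418²/9.81 = 0.0001781.
Try y = 0.102 m: A³/T = 0.00009695 — short.
Try y = 0.119 m: A³/T = 0.000178 — matches.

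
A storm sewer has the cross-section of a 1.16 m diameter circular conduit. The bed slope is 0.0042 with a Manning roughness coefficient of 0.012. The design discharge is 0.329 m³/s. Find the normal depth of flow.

y_n = 0.284 m

Manning's equation rearranged: A R^(2/3) = nQ / (1·√S) = 0.012 × 0.329 / (√0.0042) = 0.06092.
At y = 0.239 m: A R^(2/3) = 0.04306 — short.
At y = 0.336 m: A R^(2/3) = 0.0847 — over.
At y = 0.284 m: A R^(2/3) = 0.06085 — ≈ 0.06092.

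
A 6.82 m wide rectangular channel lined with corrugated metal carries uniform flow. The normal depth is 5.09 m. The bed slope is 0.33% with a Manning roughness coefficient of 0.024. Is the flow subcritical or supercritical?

Flow area A = b·y = 6.82 × 5.09 = 34.71 m². Wetted perimeter P = b + 2y = 6.82 + 2×5.09 = 17 m.
Hydraulic radius R = A/P = 34.71/17 = 2.042 m.
V = (1/n) R^(2/3) √S = (1/0.024) × 2.042^(2/3) × √0.0033 = 3.853 m/s. Hydraulic depth D_h = A/T = 34.71/6.82 = 5.09 m.
Froude number Fr = V/√(g·D_h) = 3.853/√(9.81×5.09) = 0.545, which is less than 1, so the flow is subcritical.

subcritical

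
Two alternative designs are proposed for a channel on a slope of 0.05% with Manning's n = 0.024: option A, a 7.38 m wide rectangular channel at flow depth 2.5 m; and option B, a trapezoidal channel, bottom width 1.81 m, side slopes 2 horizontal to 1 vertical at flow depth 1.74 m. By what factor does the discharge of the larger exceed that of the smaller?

2.69

Channel A: Flow area A = b·y = 7.38 × 2.5 = 18.45 m². Wetted perimeter P = b + 2y = 7.38 + 2×2.5 = 12.38 m. Hydraulic radius R = A/P = 18.45/12.38 = 1.49 m. Q_A = (1/0.024)·18.45·1.49^(2/3)·√0.0005 = 22.43 m³/s.
Channel B: With bottom width b = 1.81 m and side slope z = 2: A = (b + zy)y = (1.81 + 2×1.74)×1.74 = 9.205 m²; P = b + 2y√(1+z²) = 1.81 + 2×1.74×2.236 = 9.592 m. Hydraulic radius R = A/P = 9.205/9.592 = 0.9597 m. Q_B = (1/0.024)·9.205·0.9597^(2/3)·√0.0005 = 8.344 m³/s.
The larger discharge is 22.43 m³/s and the smaller is 8.344 m³/s; the ratio is 2.69.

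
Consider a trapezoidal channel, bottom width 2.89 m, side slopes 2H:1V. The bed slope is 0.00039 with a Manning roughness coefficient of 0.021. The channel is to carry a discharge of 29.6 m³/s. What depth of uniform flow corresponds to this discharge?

y_n = 2.79 m

Manning's equation rearranged: A R^(2/3) = nQ / (1·√S) = 0.021 × 29.6 / (√0.00039) = 31.48.
Trying y = 3.34 m: A R^(2/3) = 47.18 — over.
Trying y = 1.9 m: A R^(2/3) = 13.68 — short.
Trying y = 2.79 m: A R^(2/3) = 31.48 — close enough.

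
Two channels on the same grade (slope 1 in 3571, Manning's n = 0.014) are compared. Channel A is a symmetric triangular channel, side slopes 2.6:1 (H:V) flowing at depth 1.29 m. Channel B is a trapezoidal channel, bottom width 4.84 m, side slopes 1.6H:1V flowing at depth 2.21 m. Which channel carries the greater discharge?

Channel A: For a triangular section with side slope z = 2.6: A = zy² = 2.6×1.29² = 4.327 m²; P = 2y√(1+z²) = 2×1.29×2.786 = 7.187 m. Hydraulic radius R = A/P = 4.327/7.187 = 0.602 m. Q_A = (1/0.014)·4.327·0.602^(2/3)·√0.00028 = 3.687 m³/s.
Channel B: With bottom width b = 4.84 m and side slope z = 1.6: A = (b + zy)y = (4.84 + 1.6×2.21)×2.21 = 18.51 m²; P = b + 2y√(1+z²) = 4.84 + 2×2.21×1.887 = 13.18 m. Hydraulic radius R = A/P = 18.51/13.18 = 1.405 m. Q_B = (1/0.014)·18.51·1.405^(2/3)·√0.00028 = 27.75 m³/s.
Q_A = 3.687 m³/s vs Q_B = 27.75 m³/s, so channel B carries more.

channel B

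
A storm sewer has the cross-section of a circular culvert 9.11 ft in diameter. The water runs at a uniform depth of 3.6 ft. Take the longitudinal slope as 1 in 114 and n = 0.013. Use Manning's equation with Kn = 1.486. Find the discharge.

For a circular section of diameter D = 9.11 ft at depth y = 3.6 ft, the central angle is θ = 2 arccos(1 − 2y/D) = 2.719 rad. Then A = (D²/8)(θ − sin θ) = 23.96 ft² and P = Dθ/2 = 12.39 ft.
Hydraulic radius R = A/P = 23.96/12.39 = 1.934 ft.
Manning's equation: Q = (1.486/n) A R^(2/3) S^(1/2) = (1.486/0.013) × 23.96 × 1.934^(2/3) × 0.008772^(1/2) = 398 ft³/s.

Q = 398 ft³/s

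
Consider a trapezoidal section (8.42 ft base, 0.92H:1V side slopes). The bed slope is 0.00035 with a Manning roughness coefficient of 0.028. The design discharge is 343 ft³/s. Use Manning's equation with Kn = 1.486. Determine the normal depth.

Manning's equation rearranged: A R^(2/3) = nQ / (1.486·√S) = 0.028 × 343 / (1.486 × √0.00035) = 345.5.
At y = 7.32 ft: A R^(2/3) = 275.7 — low.
At y = 9.12 ft: A R^(2/3) = 425.1 — high.
At y = 8.22 ft: A R^(2/3) = 345.8 — ≈ 345.5.

y_n = 8.22 ft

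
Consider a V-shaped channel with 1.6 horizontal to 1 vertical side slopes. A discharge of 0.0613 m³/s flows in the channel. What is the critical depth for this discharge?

At critical depth, Q² T / (g A³) = 1, i.e. A³/T = Q²/g = 0.0613²/9.81 = 0.000383.
Trying y = 0.146 m: A³/T = 0.00008491 — short.
Trying y = 0.218 m: A³/T = 0.0006302 — over.
Trying y = 0.197 m: A³/T = 0.0003798 — ≈ 0.000383.

y_c = 0.197 m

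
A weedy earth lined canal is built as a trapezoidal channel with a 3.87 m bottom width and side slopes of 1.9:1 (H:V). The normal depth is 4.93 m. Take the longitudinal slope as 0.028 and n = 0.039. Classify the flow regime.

supercritical

With bottom width b = 3.87 m and side slope z = 1.9: A = (b + zy)y = (3.87 + 1.9×4.93)×4.93 = 65.26 m²; P = b + 2y√(1+z²) = 3.87 + 2×4.93×2.147 = 25.04 m.
Hydraulic radius R = A/P = 65.26/25.04 = 2.606 m.
V = (1/n) R^(2/3) √S = (1/0.039) × 2.606^(2/3) × √0.028 = 8.125 m/s. Hydraulic depth D_h = A/T = 65.26/22.6 = 2.887 m.
Froude number Fr = V/√(g·D_h) = 8.125/√(9.81×2.887) = 1.53, which is greater than 1, so the flow is supercritical.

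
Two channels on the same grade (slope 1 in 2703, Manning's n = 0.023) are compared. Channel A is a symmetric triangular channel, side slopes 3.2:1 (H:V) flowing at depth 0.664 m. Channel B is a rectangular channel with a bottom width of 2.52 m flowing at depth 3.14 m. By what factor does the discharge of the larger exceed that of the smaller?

Channel A: For a triangular section with side slope z = 3.2: A = zy² = 3.2×0.664² = 1.411 m²; P = 2y√(1+z²) = 2×0.664×3.353 = 4.452 m. Hydraulic radius R = A/P = 1.411/4.452 = 0.3169 m. Q_A = (1/0.023)·1.411·0.3169^(2/3)·√0.00037 = 0.5484 m³/s.
Channel B: Flow area A = b·y = 2.52 × 3.14 = 7.913 m². Wetted perimeter P = b + 2y = 2.52 + 2×3.14 = 8.8 m. Hydraulic radius R = A/P = 7.913/8.8 = 0.8992 m. Q_B = (1/0.023)·7.913·0.8992^(2/3)·√0.00037 = 6.165 m³/s.
The larger discharge is 6.165 m³/s and the smaller is 0.5484 m³/s; the ratio is 11.2.

11.2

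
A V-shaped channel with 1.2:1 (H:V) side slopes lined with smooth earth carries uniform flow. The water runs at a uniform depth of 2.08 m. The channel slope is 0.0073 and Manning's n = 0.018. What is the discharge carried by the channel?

For a triangular section with side slope z = 1.2: A = zy² = 1.2×2.08² = 5.192 m²; P = 2y√(1+z²) = 2×2.08×1.562 = 6.498 m.
Hydraulic radius R = A/P = 5.192/6.498 = 0.799 m.
Manning's equation: Q = (1/n) A R^(2/3) S^(1/2) = (1/0.018) × 5.192 × 0.799^(2/3) × 0.0073^(1/2) = 21.2 m³/s.

Q = 21.2 m³/s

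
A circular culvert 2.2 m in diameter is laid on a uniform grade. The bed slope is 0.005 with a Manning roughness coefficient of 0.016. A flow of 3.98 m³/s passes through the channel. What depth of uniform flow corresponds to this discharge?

Manning's equation rearranged: A R^(2/3) = nQ / (1·√S) = 0.016 × 3.98 / (√0.005) = 0.9006.
Try y = 0.703 m: A R^(2/3) = 0.5643 — low.
Try y = 1.11 m: A R^(2/3) = 1.296 — high.
Try y = 0.903 m: A R^(2/3) = 0.9013 — close enough.

y_n = 0.903 m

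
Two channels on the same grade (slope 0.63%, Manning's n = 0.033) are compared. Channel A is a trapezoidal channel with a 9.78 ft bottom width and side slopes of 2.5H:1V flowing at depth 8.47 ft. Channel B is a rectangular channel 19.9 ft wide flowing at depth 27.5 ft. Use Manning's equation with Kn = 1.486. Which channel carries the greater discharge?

channel B

Channel A: With bottom width b = 9.78 ft and side slope z = 2.5: A = (b + zy)y = (9.78 + 2.5×8.47)×8.47 = 262.2 ft²; P = b + 2y√(1+z²) = 9.78 + 2×8.47×2.693 = 55.39 ft. Hydraulic radius R = A/P = 262.2/55.39 = 4.733 ft. Q_A = (1.486/0.033)·262.2·4.733^(2/3)·√0.0063 = 2642 ft³/s.
Channel B: Flow area A = b·y = 19.9 × 27.5 = 547.2 ft². Wetted perimeter P = b + 2y = 19.9 + 2×27.5 = 74.9 ft. Hydraulic radius R = A/P = 547.2/74.9 = 7.306 ft. Q_B = (1.486/0.033)·547.2·7.306^(2/3)·√0.0063 = 7365 ft³/s.
Q_A = 2642 ft³/s vs Q_B = 7365 ft³/s, so channel B carries more.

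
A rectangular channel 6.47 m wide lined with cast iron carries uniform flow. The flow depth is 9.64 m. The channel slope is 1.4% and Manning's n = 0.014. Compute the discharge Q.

Q = 951 m³/s

Flow area A = b·y = 6.47 × 9.64 = 62.37 m². Wetted perimeter P = b + 2y = 6.47 + 2×9.64 = 25.75 m.
Hydraulic radius R = A/P = 62.37/25.75 = 2.422 m.
Manning's equation: Q = (1/n) A R^(2/3) S^(1/2) = (1/0.014) × 62.37 × 2.422^(2/3) × 0.014^(1/2) = 951 m³/s.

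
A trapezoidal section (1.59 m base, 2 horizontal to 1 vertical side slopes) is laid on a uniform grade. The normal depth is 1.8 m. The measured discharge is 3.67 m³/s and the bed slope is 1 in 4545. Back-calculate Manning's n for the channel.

With bottom width b = 1.59 m and side slope z = 2: A = (b + zy)y = (1.59 + 2×1.8)×1.8 = 9.342 m²; P = b + 2y√(1+z²) = 1.59 + 2×1.8×2.236 = 9.64 m.
Hydraulic radius R = A/P = 9.342/9.64 = 0.9691 m.
Rearranging Manning's equation: n = (1/Q) A R^(2/3) S^(1/2) = (1/3.67) × 9.342 × 0.9691^(2/3) × √0.00022 = 0.037.

n = 0.037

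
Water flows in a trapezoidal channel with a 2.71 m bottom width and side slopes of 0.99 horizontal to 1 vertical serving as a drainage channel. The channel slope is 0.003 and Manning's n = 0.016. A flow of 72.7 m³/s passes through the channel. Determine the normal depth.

y_n = 2.91 m

Manning's equation rearranged: A R^(2/3) = nQ / (1·√S) = 0.016 × 72.7 / (√0.003) = 21.24.
At y = 2.49 m: A R^(2/3) = 15.55 — too small.
At y = 3.38 m: A R^(2/3) = 28.87 — too large.
At y = 2.91 m: A R^(2/3) = 21.25 — matches.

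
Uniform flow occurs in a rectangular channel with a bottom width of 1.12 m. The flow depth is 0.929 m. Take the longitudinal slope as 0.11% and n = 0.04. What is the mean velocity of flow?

Flow area A = b·y = 1.12 × 0.929 = 1.04 m². Wetted perimeter P = b + 2y = 1.12 + 2×0.929 = 2.978 m.
Hydraulic radius R = A/P = 1.04/2.978 = 0.3494 m.
From Manning's equation, V = (1/n) R^(2/3) S^(1/2) = (1/0.04) × 0.3494^(2/3) × 0.0011^(1/2) = 0.411 m/s.

V = 0.411 m/s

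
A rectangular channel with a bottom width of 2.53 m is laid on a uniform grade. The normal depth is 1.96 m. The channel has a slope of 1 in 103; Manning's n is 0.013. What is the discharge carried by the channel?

Flow area A = b·y = 2.53 × 1.96 = 4.959 m². Wetted perimeter P = b + 2y = 2.53 + 2×1.96 = 6.45 m.
Hydraulic radius R = A/P = 4.959/6.45 = 0.7688 m.
Manning's equation: Q = (1/n) A R^(2/3) S^(1/2) = (1/0.013) × 4.959 × 0.7688^(2/3) × 0.009709^(1/2) = 31.5 m³/s.

Q = 31.5 m³/s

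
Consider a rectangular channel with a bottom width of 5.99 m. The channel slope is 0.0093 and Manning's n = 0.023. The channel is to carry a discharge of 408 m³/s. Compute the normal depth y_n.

y_n = 9.4 m

Manning's equation rearranged: A R^(2/3) = nQ / (1·√S) = 0.023 × 408 / (√0.0093) = 97.31.
At y = 6.74 m: A R^(2/3) = 65.65 — low.
At y = 11.7 m: A R^(2/3) = 125.1 — high.
At y = 9.4 m: A R^(2/3) = 97.29 — ≈ 97.31.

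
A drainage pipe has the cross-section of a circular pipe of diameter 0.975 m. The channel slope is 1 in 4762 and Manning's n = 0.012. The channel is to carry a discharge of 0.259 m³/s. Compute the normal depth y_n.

Manning's equation rearranged: A R^(2/3) = nQ / (1·√S) = 0.012 × 0.259 / (√0.00021) = 0.2145.
At y = 0.465 m: A R^(2/3) = 0.1343 — low.
At y = 0.781 m: A R^(2/3) = 0.2851 — high.
At y = 0.622 m: A R^(2/3) = 0.2145 — ≈ 0.2145.

y_n = 0.622 m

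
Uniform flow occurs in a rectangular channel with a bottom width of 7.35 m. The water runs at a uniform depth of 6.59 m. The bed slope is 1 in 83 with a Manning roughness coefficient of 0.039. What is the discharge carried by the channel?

Flow area A = b·y = 7.35 × 6.59 = 48.44 m². Wetted perimeter P = b + 2y = 7.35 + 2×6.59 = 20.53 m.
Hydraulic radius R = A/P = 48.44/20.53 = 2.359 m.
Manning's equation: Q = (1/n) A R^(2/3) S^(1/2) = (1/0.039) × 48.44 × 2.359^(2/3) × 0.01205^(1/2) = 242 m³/s.

Q = 242 m³/s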